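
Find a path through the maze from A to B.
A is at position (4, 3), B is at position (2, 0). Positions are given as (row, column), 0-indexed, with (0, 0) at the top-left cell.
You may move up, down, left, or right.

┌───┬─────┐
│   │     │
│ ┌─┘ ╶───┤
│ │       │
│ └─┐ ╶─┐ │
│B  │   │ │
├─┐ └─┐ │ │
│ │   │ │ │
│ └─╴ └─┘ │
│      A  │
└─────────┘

Finding the shortest path from (4, 3) to (2, 0):
Path length: 5 steps
Directions: left → up → left → up → left

Solution:

┌───┬─────┐
│   │     │
│ ┌─┘ ╶───┤
│ │       │
│ └─┐ ╶─┐ │
│B ↰│   │ │
├─┐ └─┐ │ │
│ │↑ ↰│ │ │
│ └─╴ └─┘ │
│    ↑ A  │
└─────────┘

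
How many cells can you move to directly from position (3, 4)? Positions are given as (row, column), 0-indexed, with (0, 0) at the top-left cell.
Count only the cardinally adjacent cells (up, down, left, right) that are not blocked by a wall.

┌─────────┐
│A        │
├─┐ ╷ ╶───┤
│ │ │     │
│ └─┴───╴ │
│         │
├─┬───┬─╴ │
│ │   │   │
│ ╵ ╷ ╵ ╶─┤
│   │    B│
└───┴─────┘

Checking passable neighbors of (3, 4):
Neighbors: (2, 4), (3, 3)
Count: 2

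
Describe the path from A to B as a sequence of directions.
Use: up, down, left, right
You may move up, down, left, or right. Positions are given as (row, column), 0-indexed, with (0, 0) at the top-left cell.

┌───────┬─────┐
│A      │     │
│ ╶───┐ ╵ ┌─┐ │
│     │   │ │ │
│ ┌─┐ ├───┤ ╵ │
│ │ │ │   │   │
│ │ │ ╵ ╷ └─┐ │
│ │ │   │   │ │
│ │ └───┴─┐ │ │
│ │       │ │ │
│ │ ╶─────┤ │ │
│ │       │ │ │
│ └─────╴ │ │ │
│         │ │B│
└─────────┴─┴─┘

Finding the path and converting it to directions:
Path through cells: (0,0) → (0,1) → (0,2) → (0,3) → (1,3) → (1,4) → (0,4) → (0,5) → (0,6) → (1,6) → (2,6) → (3,6) → (4,6) → (5,6) → (6,6)
Directions: right, right, right, down, right, up, right, right, down, down, down, down, down, down

Solution:

┌───────┬─────┐
│A → → ↓│↱ → ↓│
│ ╶───┐ ╵ ┌─┐ │
│     │↳ ↑│ │↓│
│ ┌─┐ ├───┤ ╵ │
│ │ │ │   │  ↓│
│ │ │ ╵ ╷ └─┐ │
│ │ │   │   │↓│
│ │ └───┴─┐ │ │
│ │       │ │↓│
│ │ ╶─────┤ │ │
│ │       │ │↓│
│ └─────╴ │ │ │
│         │ │B│
└─────────┴─┴─┘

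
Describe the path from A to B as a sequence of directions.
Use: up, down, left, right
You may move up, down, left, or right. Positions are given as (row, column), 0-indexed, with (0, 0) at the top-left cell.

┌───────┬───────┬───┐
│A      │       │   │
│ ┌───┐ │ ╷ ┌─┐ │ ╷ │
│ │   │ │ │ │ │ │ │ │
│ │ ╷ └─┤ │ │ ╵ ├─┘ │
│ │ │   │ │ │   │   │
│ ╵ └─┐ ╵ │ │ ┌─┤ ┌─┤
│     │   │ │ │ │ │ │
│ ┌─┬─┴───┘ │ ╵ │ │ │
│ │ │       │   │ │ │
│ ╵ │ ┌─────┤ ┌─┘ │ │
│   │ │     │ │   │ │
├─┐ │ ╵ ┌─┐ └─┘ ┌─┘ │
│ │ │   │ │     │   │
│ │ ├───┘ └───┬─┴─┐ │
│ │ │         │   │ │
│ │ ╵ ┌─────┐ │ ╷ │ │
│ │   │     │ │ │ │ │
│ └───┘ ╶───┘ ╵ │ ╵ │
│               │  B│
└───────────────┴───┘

Finding the path and converting it to directions:
Path through cells: (0,0) → (1,0) → (2,0) → (3,0) → (4,0) → (5,0) → (5,1) → (6,1) → (7,1) → (8,1) → (8,2) → (7,2) → (7,3) → (7,4) → (7,5) → (7,6) → (8,6) → (9,6) → (9,7) → (8,7) → (7,7) → (7,8) → (8,8) → (9,8) → (9,9)
Directions: down, down, down, down, down, right, down, down, down, right, up, right, right, right, right, down, down, right, up, up, right, down, down, right

Solution:

┌───────┬───────┬───┐
│A      │       │   │
│ ┌───┐ │ ╷ ┌─┐ │ ╷ │
│↓│   │ │ │ │ │ │ │ │
│ │ ╷ └─┤ │ │ ╵ ├─┘ │
│↓│ │   │ │ │   │   │
│ ╵ └─┐ ╵ │ │ ┌─┤ ┌─┤
│↓    │   │ │ │ │ │ │
│ ┌─┬─┴───┘ │ ╵ │ │ │
│↓│ │       │   │ │ │
│ ╵ │ ┌─────┤ ┌─┘ │ │
│↳ ↓│ │     │ │   │ │
├─┐ │ ╵ ┌─┐ └─┘ ┌─┘ │
│ │↓│   │ │     │   │
│ │ ├───┘ └───┬─┴─┐ │
│ │↓│↱ → → → ↓│↱ ↓│ │
│ │ ╵ ┌─────┐ │ ╷ │ │
│ │↳ ↑│     │↓│↑│↓│ │
│ └───┘ ╶───┘ ╵ │ ╵ │
│            ↳ ↑│↳ B│
└───────────────┴───┘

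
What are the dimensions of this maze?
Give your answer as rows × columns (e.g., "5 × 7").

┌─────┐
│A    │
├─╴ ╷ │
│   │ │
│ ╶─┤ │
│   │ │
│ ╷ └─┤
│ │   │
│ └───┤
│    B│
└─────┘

Counting the maze dimensions:
Rows (vertical): 5
Columns (horizontal): 3
Dimensions: 5 × 3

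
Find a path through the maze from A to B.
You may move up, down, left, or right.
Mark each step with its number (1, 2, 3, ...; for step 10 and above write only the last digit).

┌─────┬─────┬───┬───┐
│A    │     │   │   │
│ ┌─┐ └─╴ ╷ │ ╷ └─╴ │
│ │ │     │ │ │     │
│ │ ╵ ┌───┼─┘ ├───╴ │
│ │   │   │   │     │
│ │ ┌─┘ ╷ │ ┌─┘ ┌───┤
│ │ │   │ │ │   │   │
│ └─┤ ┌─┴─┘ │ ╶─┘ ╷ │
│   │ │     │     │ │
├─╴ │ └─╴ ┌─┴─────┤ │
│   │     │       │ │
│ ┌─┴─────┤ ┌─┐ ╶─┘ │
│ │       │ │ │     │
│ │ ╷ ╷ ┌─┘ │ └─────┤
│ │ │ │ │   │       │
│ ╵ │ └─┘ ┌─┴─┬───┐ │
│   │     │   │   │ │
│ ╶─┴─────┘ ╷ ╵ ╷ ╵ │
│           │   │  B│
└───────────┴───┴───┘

Finding the shortest path through the maze:
Path length: 24 steps
Directions: down → down → down → down → right → down → left → down → down → down → down → right → right → right → right → right → up → right → down → right → up → right → down → right

Solution:

┌─────┬─────┬───┬───┐
│A    │     │   │   │
│ ┌─┐ └─╴ ╷ │ ╷ └─╴ │
│1│ │     │ │ │     │
│ │ ╵ ┌───┼─┘ ├───╴ │
│2│   │   │   │     │
│ │ ┌─┘ ╷ │ ┌─┘ ┌───┤
│3│ │   │ │ │   │   │
│ └─┤ ┌─┴─┘ │ ╶─┘ ╷ │
│4 5│ │     │     │ │
├─╴ │ └─╴ ┌─┴─────┤ │
│7 6│     │       │ │
│ ┌─┴─────┤ ┌─┐ ╶─┘ │
│8│       │ │ │     │
│ │ ╷ ╷ ┌─┘ │ └─────┤
│9│ │ │ │   │       │
│ ╵ │ └─┘ ┌─┴─┬───┐ │
│0  │     │7 8│1 2│ │
│ ╶─┴─────┘ ╷ ╵ ╷ ╵ │
│1 2 3 4 5 6│9 0│3 B│
└───────────┴───┴───┘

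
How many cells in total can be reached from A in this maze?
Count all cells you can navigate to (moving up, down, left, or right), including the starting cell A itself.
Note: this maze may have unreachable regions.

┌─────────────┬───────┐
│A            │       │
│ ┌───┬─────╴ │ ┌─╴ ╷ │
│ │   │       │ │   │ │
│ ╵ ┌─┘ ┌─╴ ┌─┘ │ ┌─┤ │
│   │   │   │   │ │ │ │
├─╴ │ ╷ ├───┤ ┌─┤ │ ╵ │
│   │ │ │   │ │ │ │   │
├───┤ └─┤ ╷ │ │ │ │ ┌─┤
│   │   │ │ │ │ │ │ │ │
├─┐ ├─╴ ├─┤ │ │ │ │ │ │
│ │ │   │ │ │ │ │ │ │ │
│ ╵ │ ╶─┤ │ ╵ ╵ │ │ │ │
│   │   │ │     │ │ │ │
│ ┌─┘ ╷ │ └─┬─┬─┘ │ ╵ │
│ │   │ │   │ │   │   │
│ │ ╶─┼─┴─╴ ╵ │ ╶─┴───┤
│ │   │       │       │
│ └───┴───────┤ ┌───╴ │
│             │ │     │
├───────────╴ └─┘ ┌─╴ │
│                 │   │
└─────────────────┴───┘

Using BFS/flood-fill to find all reachable cells from A:
Maze size: 11 × 11 = 121 total cells
86 cell(s) are walled off and cannot be reached from A.
Reachable cells: 35

Reachable region (· marks reachable cells):

┌─────────────┬───────┐
│A · · · · · ·│       │
│ ┌───┬─────╴ │ ┌─╴ ╷ │
│·│· ·│· · · ·│ │   │ │
│ ╵ ┌─┘ ┌─╴ ┌─┘ │ ┌─┤ │
│· ·│· ·│· ·│   │ │ │ │
├─╴ │ ╷ ├───┤ ┌─┤ │ ╵ │
│· ·│·│·│   │ │ │ │   │
├───┤ └─┤ ╷ │ │ │ │ ┌─┤
│   │· ·│ │ │ │ │ │ │ │
├─┐ ├─╴ ├─┤ │ │ │ │ │ │
│ │ │· ·│ │ │ │ │ │ │ │
│ ╵ │ ╶─┤ │ ╵ ╵ │ │ │ │
│   │· ·│ │     │ │ │ │
│ ┌─┘ ╷ │ └─┬─┬─┘ │ ╵ │
│ │· ·│·│   │ │   │   │
│ │ ╶─┼─┴─╴ ╵ │ ╶─┴───┤
│ │· ·│       │       │
│ └───┴───────┤ ┌───╴ │
│             │ │     │
├───────────╴ └─┘ ┌─╴ │
│                 │   │
└─────────────────┴───┘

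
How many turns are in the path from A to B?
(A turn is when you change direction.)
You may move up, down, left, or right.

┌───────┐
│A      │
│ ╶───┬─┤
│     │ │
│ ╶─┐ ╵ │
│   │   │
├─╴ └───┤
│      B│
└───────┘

Directions: down, down, right, down, right, right
Number of turns: 3

Solution:

┌───────┐
│A      │
│ ╶───┬─┤
│↓    │ │
│ ╶─┐ ╵ │
│↳ ↓│   │
├─╴ └───┤
│  ↳ → B│
└───────┘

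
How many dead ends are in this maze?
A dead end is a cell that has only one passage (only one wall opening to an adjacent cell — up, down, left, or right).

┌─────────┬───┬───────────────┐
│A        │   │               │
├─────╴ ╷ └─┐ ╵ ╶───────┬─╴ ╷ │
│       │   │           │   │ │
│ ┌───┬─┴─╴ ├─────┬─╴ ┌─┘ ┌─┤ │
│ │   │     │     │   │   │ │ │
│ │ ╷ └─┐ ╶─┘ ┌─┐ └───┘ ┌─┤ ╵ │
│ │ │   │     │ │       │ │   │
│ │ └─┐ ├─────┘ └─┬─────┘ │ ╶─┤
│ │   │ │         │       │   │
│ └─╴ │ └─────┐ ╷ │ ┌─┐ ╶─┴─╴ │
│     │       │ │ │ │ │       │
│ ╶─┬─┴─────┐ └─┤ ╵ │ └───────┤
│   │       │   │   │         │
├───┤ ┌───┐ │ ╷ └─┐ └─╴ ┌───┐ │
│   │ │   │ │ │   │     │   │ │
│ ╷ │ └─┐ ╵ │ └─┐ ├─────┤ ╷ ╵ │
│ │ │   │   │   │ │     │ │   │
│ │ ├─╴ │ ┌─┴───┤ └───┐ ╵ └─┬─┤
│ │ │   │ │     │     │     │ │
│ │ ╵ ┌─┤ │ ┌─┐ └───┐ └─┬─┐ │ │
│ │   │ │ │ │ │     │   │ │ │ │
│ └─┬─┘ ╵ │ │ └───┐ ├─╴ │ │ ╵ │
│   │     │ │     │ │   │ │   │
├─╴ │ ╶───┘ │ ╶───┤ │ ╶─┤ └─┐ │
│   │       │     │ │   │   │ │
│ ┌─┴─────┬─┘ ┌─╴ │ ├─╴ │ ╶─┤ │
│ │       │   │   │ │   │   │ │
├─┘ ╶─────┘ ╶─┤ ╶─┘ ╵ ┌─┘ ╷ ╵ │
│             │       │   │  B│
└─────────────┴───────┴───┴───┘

Checking each cell for number of passages:

Dead ends found at positions:
  (0, 0)
  (0, 5)
  (1, 11)
  (2, 3)
  (2, 9)
  (2, 13)
  (3, 7)
  (3, 12)
  (4, 4)
  (5, 7)
  (5, 10)
  (6, 1)
  (7, 3)
  (8, 7)
  (8, 9)
  (9, 14)
  (10, 3)
  (10, 6)
  (10, 12)
  (11, 8)
  (12, 13)
  (13, 0)
  (13, 4)
  (14, 0)
  (14, 6)
  (14, 11)
Total dead ends: 26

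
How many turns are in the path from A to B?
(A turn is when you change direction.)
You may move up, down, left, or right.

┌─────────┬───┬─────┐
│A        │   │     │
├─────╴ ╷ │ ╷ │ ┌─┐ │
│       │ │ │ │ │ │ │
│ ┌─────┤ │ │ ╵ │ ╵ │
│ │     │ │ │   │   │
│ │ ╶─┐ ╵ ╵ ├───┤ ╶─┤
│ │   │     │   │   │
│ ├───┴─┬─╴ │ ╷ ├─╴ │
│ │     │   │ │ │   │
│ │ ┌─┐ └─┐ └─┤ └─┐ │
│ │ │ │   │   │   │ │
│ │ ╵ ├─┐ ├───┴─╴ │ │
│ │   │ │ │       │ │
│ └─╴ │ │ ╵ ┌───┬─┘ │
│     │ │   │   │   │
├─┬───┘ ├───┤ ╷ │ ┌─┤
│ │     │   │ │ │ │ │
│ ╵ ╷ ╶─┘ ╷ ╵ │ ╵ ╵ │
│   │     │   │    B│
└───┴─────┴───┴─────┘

Directions: right, right, right, right, down, down, down, right, up, up, up, right, down, down, right, up, up, right, right, down, down, left, down, right, down, down, down, down, left, down, down, right
Number of turns: 16

Solution:

┌─────────┬───┬─────┐
│A → → → ↓│↱ ↓│↱ → ↓│
├─────╴ ╷ │ ╷ │ ┌─┐ │
│       │↓│↑│↓│↑│ │↓│
│ ┌─────┤ │ │ ╵ │ ╵ │
│ │     │↓│↑│↳ ↑│↓ ↲│
│ │ ╶─┐ ╵ ╵ ├───┤ ╶─┤
│ │   │  ↳ ↑│   │↳ ↓│
│ ├───┴─┬─╴ │ ╷ ├─╴ │
│ │     │   │ │ │  ↓│
│ │ ┌─┐ └─┐ └─┤ └─┐ │
│ │ │ │   │   │   │↓│
│ │ ╵ ├─┐ ├───┴─╴ │ │
│ │   │ │ │       │↓│
│ └─╴ │ │ ╵ ┌───┬─┘ │
│     │ │   │   │↓ ↲│
├─┬───┘ ├───┤ ╷ │ ┌─┤
│ │     │   │ │ │↓│ │
│ ╵ ╷ ╶─┘ ╷ ╵ │ ╵ ╵ │
│   │     │   │  ↳ B│
└───┴─────┴───┴─────┘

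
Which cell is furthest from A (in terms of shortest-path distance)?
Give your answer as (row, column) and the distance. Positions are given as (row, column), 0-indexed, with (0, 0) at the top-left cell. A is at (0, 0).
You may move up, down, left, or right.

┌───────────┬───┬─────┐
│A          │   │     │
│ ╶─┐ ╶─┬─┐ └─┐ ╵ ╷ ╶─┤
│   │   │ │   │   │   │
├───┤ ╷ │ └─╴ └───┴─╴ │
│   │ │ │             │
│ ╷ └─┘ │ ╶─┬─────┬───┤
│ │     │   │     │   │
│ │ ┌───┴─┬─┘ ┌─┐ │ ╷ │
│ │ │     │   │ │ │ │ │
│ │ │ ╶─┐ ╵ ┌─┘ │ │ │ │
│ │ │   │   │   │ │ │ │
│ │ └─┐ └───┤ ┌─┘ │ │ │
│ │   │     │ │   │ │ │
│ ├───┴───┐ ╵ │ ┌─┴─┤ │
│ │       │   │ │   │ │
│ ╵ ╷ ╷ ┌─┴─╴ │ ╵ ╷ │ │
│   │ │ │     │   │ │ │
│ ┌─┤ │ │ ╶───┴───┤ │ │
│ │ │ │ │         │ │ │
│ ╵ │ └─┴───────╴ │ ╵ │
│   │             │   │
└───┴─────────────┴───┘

Computing BFS distances from A to all cells:
Furthest cell: (6, 9)
Distance: 77 steps

Path from A to the furthest cell:

┌───────────┬───┬─────┐
│A → ↓      │   │     │
│ ╶─┐ ╶─┬─┐ └─┐ ╵ ╷ ╶─┤
│   │↳ ↓│ │   │   │   │
├───┤ ╷ │ └─╴ └───┴─╴ │
│↓ ↰│ │↓│             │
│ ╷ └─┘ │ ╶─┬─────┬───┤
│↓│↑ ← ↲│   │↱ → ↓│↓ ↰│
│ │ ┌───┴─┬─┘ ┌─┐ │ ╷ │
│↓│ │↱ → ↓│↱ ↑│ │↓│↓│↑│
│ │ │ ╶─┐ ╵ ┌─┘ │ │ │ │
│↓│ │↑ ↰│↳ ↑│   │↓│↓│↑│
│ │ └─┐ └───┤ ┌─┘ │ │ │
│↓│   │↑ ← ↰│ │↓ ↲│B│↑│
│ ├───┴───┐ ╵ │ ┌─┴─┤ │
│↓│↱ ↓    │↑ ↰│↓│↱ ↓│↑│
│ ╵ ╷ ╷ ┌─┴─╴ │ ╵ ╷ │ │
│↳ ↑│↓│ │↱ → ↑│↳ ↑│↓│↑│
│ ┌─┤ │ │ ╶───┴───┤ │ │
│ │ │↓│ │↑ ← ← ← ↰│↓│↑│
│ ╵ │ └─┴───────╴ │ ╵ │
│   │↳ → → → → → ↑│↳ ↑│
└───┴─────────────┴───┘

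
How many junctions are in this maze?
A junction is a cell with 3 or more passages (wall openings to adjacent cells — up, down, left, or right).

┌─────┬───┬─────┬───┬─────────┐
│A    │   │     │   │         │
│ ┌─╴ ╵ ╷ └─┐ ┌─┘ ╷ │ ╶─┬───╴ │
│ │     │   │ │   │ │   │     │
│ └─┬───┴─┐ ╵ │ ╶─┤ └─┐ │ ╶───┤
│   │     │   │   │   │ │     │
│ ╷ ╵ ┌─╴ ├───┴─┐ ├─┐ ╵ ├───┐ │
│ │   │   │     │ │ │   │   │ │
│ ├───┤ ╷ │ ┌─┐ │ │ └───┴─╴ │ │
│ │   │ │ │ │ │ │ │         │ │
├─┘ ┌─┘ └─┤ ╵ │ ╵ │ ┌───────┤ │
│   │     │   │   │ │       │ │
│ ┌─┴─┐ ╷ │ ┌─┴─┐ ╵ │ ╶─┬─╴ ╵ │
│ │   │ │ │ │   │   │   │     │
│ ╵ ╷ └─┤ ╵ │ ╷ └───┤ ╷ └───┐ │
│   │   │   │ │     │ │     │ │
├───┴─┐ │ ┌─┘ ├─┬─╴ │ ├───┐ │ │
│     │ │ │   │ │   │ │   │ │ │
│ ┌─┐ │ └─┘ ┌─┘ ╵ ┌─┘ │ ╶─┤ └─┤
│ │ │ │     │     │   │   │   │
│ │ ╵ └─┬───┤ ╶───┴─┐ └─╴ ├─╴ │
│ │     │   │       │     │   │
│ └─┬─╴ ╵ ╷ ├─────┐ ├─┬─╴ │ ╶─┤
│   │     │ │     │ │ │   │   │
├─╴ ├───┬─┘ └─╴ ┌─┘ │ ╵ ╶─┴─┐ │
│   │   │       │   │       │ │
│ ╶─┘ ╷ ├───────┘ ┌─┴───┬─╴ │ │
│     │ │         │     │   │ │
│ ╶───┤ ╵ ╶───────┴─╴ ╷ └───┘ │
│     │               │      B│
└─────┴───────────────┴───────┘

Checking each cell for number of passages:

Junctions found (3+ passages):
  (0, 6): 3 passages
  (1, 2): 3 passages
  (2, 0): 3 passages
  (3, 4): 3 passages
  (4, 9): 3 passages
  (5, 3): 4 passages
  (5, 5): 3 passages
  (5, 8): 3 passages
  (6, 10): 3 passages
  (6, 13): 3 passages
  (6, 14): 3 passages
  (7, 4): 3 passages
  (9, 7): 3 passages
  (9, 10): 3 passages
  (10, 2): 3 passages
  (10, 12): 3 passages
  (11, 3): 3 passages
  (11, 7): 3 passages
  (12, 5): 3 passages
  (12, 11): 3 passages
  (13, 0): 3 passages
  (13, 10): 3 passages
  (14, 4): 3 passages
Total junctions: 23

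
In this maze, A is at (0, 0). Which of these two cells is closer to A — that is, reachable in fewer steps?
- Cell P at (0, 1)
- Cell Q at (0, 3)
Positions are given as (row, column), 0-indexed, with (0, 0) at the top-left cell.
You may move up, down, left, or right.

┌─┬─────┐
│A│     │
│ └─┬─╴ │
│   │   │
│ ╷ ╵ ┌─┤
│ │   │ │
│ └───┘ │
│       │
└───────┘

Shortest path A → P at (0, 1): 9 steps
Shortest path A → Q at (0, 3): 7 steps

Q is closer (7 steps vs 9 steps).

Path to P:

┌─┬─────┐
│A│P ← ↰│
│ └─┬─╴ │
│↳ ↓│↱ ↑│
│ ╷ ╵ ┌─┤
│ │↳ ↑│ │
│ └───┘ │
│       │
└───────┘

Path to Q:

┌─┬─────┐
│A│    Q│
│ └─┬─╴ │
│↳ ↓│↱ ↑│
│ ╷ ╵ ┌─┤
│ │↳ ↑│ │
│ └───┘ │
│       │
└───────┘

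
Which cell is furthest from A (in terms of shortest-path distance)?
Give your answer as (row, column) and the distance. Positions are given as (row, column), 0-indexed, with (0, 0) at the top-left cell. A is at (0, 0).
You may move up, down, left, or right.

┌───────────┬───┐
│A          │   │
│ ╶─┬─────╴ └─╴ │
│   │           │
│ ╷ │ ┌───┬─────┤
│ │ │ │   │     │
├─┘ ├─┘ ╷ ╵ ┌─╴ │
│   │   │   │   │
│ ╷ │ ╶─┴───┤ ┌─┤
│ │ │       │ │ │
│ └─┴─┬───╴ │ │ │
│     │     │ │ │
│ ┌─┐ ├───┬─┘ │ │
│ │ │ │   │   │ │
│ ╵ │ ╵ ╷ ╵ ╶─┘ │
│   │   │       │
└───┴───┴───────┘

Computing BFS distances from A to all cells:
Furthest cell: (5, 3)
Distance: 38 steps

Path from A to the furthest cell:

┌───────────┬───┐
│A          │   │
│ ╶─┬─────╴ └─╴ │
│↳ ↓│           │
│ ╷ │ ┌───┬─────┤
│ │↓│ │↓ ↰│↓ ← ↰│
├─┘ ├─┘ ╷ ╵ ┌─╴ │
│↓ ↲│↓ ↲│↑ ↲│↱ ↑│
│ ╷ │ ╶─┴───┤ ┌─┤
│↓│ │↳ → → ↓│↑│ │
│ └─┴─┬───╴ │ │ │
│↳ → ↓│B ← ↲│↑│ │
│ ┌─┐ ├───┬─┘ │ │
│ │ │↓│↱ ↓│↱ ↑│ │
│ ╵ │ ╵ ╷ ╵ ╶─┘ │
│   │↳ ↑│↳ ↑    │
└───┴───┴───────┘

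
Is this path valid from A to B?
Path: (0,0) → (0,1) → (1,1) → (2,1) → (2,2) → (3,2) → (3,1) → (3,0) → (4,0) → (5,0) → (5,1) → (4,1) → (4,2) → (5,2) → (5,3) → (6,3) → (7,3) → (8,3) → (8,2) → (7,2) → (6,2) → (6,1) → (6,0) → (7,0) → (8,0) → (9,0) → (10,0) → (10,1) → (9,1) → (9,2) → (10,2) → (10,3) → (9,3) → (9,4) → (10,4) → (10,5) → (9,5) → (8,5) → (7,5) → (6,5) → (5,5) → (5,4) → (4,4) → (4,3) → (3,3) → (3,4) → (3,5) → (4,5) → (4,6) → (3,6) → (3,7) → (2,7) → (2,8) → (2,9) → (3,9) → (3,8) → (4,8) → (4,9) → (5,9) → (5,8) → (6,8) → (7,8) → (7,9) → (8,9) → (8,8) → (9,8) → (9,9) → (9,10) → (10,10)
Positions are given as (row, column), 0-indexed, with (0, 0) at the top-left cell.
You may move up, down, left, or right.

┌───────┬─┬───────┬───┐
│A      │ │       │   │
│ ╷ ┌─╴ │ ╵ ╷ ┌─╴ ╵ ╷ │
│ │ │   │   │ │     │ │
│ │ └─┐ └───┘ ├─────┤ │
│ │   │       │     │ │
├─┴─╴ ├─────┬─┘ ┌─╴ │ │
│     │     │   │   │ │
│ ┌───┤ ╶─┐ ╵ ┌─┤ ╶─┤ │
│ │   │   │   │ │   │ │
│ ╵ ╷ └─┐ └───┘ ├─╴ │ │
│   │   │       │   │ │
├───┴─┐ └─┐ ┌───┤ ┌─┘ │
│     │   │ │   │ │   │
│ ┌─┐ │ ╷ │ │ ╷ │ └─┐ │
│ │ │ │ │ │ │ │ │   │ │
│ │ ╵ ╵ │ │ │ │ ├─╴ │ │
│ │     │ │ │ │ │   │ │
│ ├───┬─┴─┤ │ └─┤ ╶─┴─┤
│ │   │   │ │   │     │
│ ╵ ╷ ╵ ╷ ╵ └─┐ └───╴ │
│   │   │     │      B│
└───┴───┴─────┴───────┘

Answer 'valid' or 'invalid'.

Checking path validity:
Result: All consecutive moves are passable.

valid

Correct solution:

┌───────┬─┬───────┬───┐
│A ↓    │ │       │   │
│ ╷ ┌─╴ │ ╵ ╷ ┌─╴ ╵ ╷ │
│ │↓│   │   │ │     │ │
│ │ └─┐ └───┘ ├─────┤ │
│ │↳ ↓│       │↱ → ↓│ │
├─┴─╴ ├─────┬─┘ ┌─╴ │ │
│↓ ← ↲│↱ → ↓│↱ ↑│↓ ↲│ │
│ ┌───┤ ╶─┐ ╵ ┌─┤ ╶─┤ │
│↓│↱ ↓│↑ ↰│↳ ↑│ │↳ ↓│ │
│ ╵ ╷ └─┐ └───┘ ├─╴ │ │
│↳ ↑│↳ ↓│↑ ↰    │↓ ↲│ │
├───┴─┐ └─┐ ┌───┤ ┌─┘ │
│↓ ← ↰│↓  │↑│   │↓│   │
│ ┌─┐ │ ╷ │ │ ╷ │ └─┐ │
│↓│ │↑│↓│ │↑│ │ │↳ ↓│ │
│ │ ╵ ╵ │ │ │ │ ├─╴ │ │
│↓│  ↑ ↲│ │↑│ │ │↓ ↲│ │
│ ├───┬─┴─┤ │ └─┤ ╶─┴─┤
│↓│↱ ↓│↱ ↓│↑│   │↳ → ↓│
│ ╵ ╷ ╵ ╷ ╵ └─┐ └───╴ │
│↳ ↑│↳ ↑│↳ ↑  │      B│
└───┴───┴─────┴───────┘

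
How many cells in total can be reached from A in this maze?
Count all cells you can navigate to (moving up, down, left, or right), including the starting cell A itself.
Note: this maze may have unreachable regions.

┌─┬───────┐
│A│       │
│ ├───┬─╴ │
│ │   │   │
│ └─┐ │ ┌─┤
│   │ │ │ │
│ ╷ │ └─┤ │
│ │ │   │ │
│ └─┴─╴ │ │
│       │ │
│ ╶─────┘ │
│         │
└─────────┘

Using BFS/flood-fill to find all reachable cells from A:
Maze size: 6 × 5 = 30 total cells
7 cell(s) are walled off and cannot be reached from A.
Reachable cells: 23

Reachable region (· marks reachable cells):

┌─┬───────┐
│A│       │
│ ├───┬─╴ │
│·│· ·│   │
│ └─┐ │ ┌─┤
│· ·│·│ │·│
│ ╷ │ └─┤ │
│·│·│· ·│·│
│ └─┴─╴ │ │
│· · · ·│·│
│ ╶─────┘ │
│· · · · ·│
└─────────┘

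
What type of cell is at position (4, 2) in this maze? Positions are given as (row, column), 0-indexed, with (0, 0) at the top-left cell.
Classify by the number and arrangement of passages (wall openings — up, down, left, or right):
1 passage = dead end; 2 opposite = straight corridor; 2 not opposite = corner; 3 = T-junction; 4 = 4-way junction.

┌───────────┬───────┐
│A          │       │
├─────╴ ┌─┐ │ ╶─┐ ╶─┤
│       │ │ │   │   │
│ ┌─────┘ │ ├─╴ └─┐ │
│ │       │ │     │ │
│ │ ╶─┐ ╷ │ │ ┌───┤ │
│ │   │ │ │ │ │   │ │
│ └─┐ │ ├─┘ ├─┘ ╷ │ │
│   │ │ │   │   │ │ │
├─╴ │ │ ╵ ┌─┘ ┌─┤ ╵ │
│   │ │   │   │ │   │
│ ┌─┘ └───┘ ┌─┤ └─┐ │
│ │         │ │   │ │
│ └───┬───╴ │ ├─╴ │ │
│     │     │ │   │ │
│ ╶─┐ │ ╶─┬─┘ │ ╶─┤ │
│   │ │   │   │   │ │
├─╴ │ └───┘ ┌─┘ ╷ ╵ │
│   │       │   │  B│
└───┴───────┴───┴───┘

Checking cell at (4, 2):
Number of passages: 2
Cell type: straight corridor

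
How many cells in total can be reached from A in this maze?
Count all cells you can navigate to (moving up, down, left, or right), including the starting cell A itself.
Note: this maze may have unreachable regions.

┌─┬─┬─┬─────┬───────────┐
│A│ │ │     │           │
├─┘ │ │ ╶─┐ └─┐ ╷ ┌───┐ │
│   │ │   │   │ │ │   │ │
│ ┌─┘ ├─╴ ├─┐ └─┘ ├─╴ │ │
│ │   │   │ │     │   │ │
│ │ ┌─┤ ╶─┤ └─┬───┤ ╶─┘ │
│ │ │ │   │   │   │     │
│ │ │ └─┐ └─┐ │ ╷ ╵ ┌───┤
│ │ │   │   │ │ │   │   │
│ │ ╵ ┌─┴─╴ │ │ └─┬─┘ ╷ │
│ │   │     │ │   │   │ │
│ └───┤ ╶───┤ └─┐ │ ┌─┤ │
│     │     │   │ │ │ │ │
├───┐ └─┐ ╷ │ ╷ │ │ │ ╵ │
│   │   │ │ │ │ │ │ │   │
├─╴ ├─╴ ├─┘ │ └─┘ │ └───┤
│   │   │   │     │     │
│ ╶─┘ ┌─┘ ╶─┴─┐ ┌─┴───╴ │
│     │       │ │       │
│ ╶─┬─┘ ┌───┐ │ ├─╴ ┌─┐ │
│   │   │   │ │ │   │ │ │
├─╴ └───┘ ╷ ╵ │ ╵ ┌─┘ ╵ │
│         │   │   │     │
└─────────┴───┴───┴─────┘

Using BFS/flood-fill to find all reachable cells from A:
Maze size: 12 × 12 = 144 total cells
143 cell(s) are walled off and cannot be reached from A.
Reachable cells: 1

Reachable region (· marks reachable cells):

┌─┬─┬─┬─────┬───────────┐
│A│ │ │     │           │
├─┘ │ │ ╶─┐ └─┐ ╷ ┌───┐ │
│   │ │   │   │ │ │   │ │
│ ┌─┘ ├─╴ ├─┐ └─┘ ├─╴ │ │
│ │   │   │ │     │   │ │
│ │ ┌─┤ ╶─┤ └─┬───┤ ╶─┘ │
│ │ │ │   │   │   │     │
│ │ │ └─┐ └─┐ │ ╷ ╵ ┌───┤
│ │ │   │   │ │ │   │   │
│ │ ╵ ┌─┴─╴ │ │ └─┬─┘ ╷ │
│ │   │     │ │   │   │ │
│ └───┤ ╶───┤ └─┐ │ ┌─┤ │
│     │     │   │ │ │ │ │
├───┐ └─┐ ╷ │ ╷ │ │ │ ╵ │
│   │   │ │ │ │ │ │ │   │
├─╴ ├─╴ ├─┘ │ └─┘ │ └───┤
│   │   │   │     │     │
│ ╶─┘ ┌─┘ ╶─┴─┐ ┌─┴───╴ │
│     │       │ │       │
│ ╶─┬─┘ ┌───┐ │ ├─╴ ┌─┐ │
│   │   │   │ │ │   │ │ │
├─╴ └───┘ ╷ ╵ │ ╵ ┌─┘ ╵ │
│         │   │   │     │
└─────────┴───┴───┴─────┘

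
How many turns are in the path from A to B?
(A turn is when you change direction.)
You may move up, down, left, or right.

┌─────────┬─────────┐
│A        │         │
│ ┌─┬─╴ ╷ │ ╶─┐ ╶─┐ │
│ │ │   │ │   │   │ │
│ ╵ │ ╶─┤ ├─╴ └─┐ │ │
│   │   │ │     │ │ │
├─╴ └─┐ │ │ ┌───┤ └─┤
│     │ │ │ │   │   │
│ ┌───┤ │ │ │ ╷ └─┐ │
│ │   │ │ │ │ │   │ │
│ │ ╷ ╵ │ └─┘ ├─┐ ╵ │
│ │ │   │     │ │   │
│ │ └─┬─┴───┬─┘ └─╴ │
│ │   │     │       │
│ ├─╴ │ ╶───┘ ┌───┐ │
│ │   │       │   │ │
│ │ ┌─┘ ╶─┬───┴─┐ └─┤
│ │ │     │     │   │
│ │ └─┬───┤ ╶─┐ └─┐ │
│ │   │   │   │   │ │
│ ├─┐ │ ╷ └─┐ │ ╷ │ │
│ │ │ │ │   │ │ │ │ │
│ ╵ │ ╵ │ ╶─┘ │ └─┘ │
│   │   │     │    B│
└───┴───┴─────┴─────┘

Directions: right, right, right, down, left, down, right, down, down, down, left, up, left, down, down, right, down, left, down, down, right, down, down, right, up, up, right, down, down, right, right, up, up, left, up, right, right, down, down, down, right, right
Number of turns: 26

Solution:

┌─────────┬─────────┐
│A → → ↓  │         │
│ ┌─┬─╴ ╷ │ ╶─┐ ╶─┐ │
│ │ │↓ ↲│ │   │   │ │
│ ╵ │ ╶─┤ ├─╴ └─┐ │ │
│   │↳ ↓│ │     │ │ │
├─╴ └─┐ │ │ ┌───┤ └─┤
│     │↓│ │ │   │   │
│ ┌───┤ │ │ │ ╷ └─┐ │
│ │↓ ↰│↓│ │ │ │   │ │
│ │ ╷ ╵ │ └─┘ ├─┐ ╵ │
│ │↓│↑ ↲│     │ │   │
│ │ └─┬─┴───┬─┘ └─╴ │
│ │↳ ↓│     │       │
│ ├─╴ │ ╶───┘ ┌───┐ │
│ │↓ ↲│       │   │ │
│ │ ┌─┘ ╶─┬───┴─┐ └─┤
│ │↓│     │↱ → ↓│   │
│ │ └─┬───┤ ╶─┐ └─┐ │
│ │↳ ↓│↱ ↓│↑ ↰│↓  │ │
│ ├─┐ │ ╷ └─┐ │ ╷ │ │
│ │ │↓│↑│↓  │↑│↓│ │ │
│ ╵ │ ╵ │ ╶─┘ │ └─┘ │
│   │↳ ↑│↳ → ↑│↳ → B│
└───┴───┴─────┴─────┘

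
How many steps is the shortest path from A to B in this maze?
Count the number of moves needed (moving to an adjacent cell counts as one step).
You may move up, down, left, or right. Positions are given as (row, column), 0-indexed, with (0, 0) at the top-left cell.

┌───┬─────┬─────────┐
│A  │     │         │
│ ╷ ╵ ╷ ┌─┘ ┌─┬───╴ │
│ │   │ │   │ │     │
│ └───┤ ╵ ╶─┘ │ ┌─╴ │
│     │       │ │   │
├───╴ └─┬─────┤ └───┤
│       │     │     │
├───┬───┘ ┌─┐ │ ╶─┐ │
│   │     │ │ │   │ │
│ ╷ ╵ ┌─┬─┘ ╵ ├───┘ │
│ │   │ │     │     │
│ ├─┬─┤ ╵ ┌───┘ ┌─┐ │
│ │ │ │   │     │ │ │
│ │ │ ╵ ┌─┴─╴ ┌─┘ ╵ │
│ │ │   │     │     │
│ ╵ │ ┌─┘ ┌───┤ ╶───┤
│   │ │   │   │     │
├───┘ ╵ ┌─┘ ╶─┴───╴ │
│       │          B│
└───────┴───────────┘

Using BFS to find shortest path:
Start: (0, 0), End: (9, 9)
Path found:
(0,0) → (0,1) → (1,1) → (1,2) → (0,2) → (0,3) → (1,3) → (2,3) → (2,4) → (1,4) → (1,5) → (0,5) → (0,6) → (0,7) → (0,8) → (0,9) → (1,9) → (1,8) → (1,7) → (2,7) → (3,7) → (3,8) → (3,9) → (4,9) → (5,9) → (6,9) → (7,9) → (7,8) → (7,7) → (8,7) → (8,8) → (8,9) → (9,9)
Number of steps: 32

Solution:

┌───┬─────┬─────────┐
│A ↓│↱ ↓  │↱ → → → ↓│
│ ╷ ╵ ╷ ┌─┘ ┌─┬───╴ │
│ │↳ ↑│↓│↱ ↑│ │↓ ← ↲│
│ └───┤ ╵ ╶─┘ │ ┌─╴ │
│     │↳ ↑    │↓│   │
├───╴ └─┬─────┤ └───┤
│       │     │↳ → ↓│
├───┬───┘ ┌─┐ │ ╶─┐ │
│   │     │ │ │   │↓│
│ ╷ ╵ ┌─┬─┘ ╵ ├───┘ │
│ │   │ │     │    ↓│
│ ├─┬─┤ ╵ ┌───┘ ┌─┐ │
│ │ │ │   │     │ │↓│
│ │ │ ╵ ┌─┴─╴ ┌─┘ ╵ │
│ │ │   │     │↓ ← ↲│
│ ╵ │ ┌─┘ ┌───┤ ╶───┤
│   │ │   │   │↳ → ↓│
├───┘ ╵ ┌─┘ ╶─┴───╴ │
│       │          B│
└───────┴───────────┘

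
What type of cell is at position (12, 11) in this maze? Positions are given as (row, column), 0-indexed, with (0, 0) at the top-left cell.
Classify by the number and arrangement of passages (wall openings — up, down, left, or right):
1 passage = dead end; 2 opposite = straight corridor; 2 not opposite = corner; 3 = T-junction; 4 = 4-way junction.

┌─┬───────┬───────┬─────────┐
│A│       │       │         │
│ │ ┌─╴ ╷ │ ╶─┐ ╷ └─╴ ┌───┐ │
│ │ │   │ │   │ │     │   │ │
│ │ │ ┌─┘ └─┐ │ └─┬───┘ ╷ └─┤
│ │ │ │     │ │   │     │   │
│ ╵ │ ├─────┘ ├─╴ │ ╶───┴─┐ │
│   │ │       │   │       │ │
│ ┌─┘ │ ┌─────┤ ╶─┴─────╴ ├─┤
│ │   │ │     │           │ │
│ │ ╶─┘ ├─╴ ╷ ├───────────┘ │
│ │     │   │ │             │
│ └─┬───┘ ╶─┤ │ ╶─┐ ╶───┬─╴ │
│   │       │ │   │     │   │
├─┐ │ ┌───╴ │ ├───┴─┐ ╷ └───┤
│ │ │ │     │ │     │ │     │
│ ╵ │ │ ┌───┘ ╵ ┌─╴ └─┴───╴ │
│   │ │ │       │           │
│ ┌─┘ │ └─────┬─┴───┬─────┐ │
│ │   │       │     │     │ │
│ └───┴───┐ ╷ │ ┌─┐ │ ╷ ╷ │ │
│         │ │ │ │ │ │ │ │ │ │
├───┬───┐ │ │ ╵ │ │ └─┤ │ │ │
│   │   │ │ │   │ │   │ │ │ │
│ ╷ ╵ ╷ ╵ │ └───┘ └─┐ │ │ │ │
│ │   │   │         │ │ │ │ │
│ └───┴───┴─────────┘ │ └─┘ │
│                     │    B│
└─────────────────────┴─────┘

Checking cell at (12, 11):
Number of passages: 2
Cell type: straight corridor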